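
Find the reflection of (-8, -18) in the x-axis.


Reflection rule for x-axis: (x, -y)
(-8, -18) -> (-8, 18)

(-8, 18)


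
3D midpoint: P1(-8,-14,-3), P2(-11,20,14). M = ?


Mx = (-8- 11)/2 = -9.5000
My = (-14+20)/2 = 3.0000
Mz = (-3+14)/2 = 5.5000

M = (-9.5000, 3.0000, 5.5000)


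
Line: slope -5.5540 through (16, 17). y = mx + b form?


y - 17 = -5.5540(x - 16)
y = -5.5540x + 17 + 5.5540*16
y = -5.5540x + 105.8640

y = -5.5540x + 105.8640


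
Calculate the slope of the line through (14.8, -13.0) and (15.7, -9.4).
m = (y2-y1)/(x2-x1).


dy = -9.4 + 13.0 = 3.6
dx = 15.7 - 14.8 = 0.9
m = 3.6/0.9 = 4.0000

m = 4.0000


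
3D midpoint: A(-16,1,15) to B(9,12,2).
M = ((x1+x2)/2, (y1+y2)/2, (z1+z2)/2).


Mx = (-16+9)/2 = -3.5000
My = (1+12)/2 = 6.5000
Mz = (15+2)/2 = 8.5000

M = (-3.5000, 6.5000, 8.5000)


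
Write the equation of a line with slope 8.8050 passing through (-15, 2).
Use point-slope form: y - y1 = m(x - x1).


y - 2 = 8.8050(x + 15)
y = 8.8050x + 2 - 8.8050*(-15)
y = 8.8050x + 134.0750

y = 8.8050x + 134.0750


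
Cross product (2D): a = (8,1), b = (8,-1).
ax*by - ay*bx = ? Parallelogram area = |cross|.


cross = 8*(-1) - 1*8 = -8 - 8 = -16
Parallelogram area = |-16| = 16

cross = -16, parallelogram area = 16


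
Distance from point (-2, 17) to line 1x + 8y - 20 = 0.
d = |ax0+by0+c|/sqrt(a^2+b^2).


|1*(-2) + 8*17 - 20| = |114| = 114
sqrt(1 + 64) = sqrt(65) = 8.0623
d = 114/sqrt(65) = 14.1400

14.1400


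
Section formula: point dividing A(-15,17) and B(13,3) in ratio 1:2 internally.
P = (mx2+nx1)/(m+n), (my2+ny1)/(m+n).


Px = (1*13 + 2*(-15))/3 = -17/3 = -5.6667
Py = (1*3 + 2*17)/3 = 37/3 = 12.3333

P = (-5.6667, 12.3333)


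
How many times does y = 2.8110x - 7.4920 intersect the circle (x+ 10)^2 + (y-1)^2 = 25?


Substitute y = 2.8110x - 7.4920: (x+ 10)^2 + (2.8110x- 7.4920-1)^2 = 25
Expand to Ax^2 + Bx + C = 0, where b-k = -8.492
A = 1+m^2 = 8.901721
B = 2(m(b-k) - h) = 2(2.8110*(-8.492) + 10) = -27.742024
C = h^2 + (b-k)^2 - r^2 = 100 + 72.114064 - 25 = 147.114064
disc = B^2-4AC = 769.6199 - 5238.2734 = -4468.6535
disc < 0

0 intersection points


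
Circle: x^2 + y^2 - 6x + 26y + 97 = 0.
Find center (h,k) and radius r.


h = -D/2 = 6/2 = 3
k = -E/2 = -26/2 = -13
r^2 = h^2 + k^2 - F = 9 + 169 - 97 = 81
r = 9

Center (3, -13), radius = 9


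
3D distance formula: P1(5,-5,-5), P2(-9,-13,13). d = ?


dx=-14, dy=-8, dz=18
d = sqrt(196+64+324) = sqrt(584) = 24.1661

24.1661


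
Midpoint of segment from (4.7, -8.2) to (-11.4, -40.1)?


Mx = (4.7 - 11.4)/2 = -6.7/2 = -3.3500
My = (-8.2 - 40.1)/2 = -48.3/2 = -24.1500

(-3.3500, -24.1500)


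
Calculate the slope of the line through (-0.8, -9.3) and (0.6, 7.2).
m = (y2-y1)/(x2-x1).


dy = 7.2 + 9.3 = 16.5
dx = 0.6 + 0.8 = 1.4
m = 16.5/1.4 = 11.7857

m = 11.7857


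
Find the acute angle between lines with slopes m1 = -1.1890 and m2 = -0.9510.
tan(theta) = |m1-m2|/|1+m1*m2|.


m1-m2 = -0.238
1+m1*m2 = 2.130739
tan(theta) = |-0.238/2.130739| = 0.111698
theta = arctan(|-0.238/2.130739|) = 6.3734 degrees (acute angle)

6.3734 degrees


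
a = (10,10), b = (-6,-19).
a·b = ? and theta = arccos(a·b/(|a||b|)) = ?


a·b = 10*(-6) + 10*(-19) = -60 - 190 = -250
|a| = sqrt(100+100) = 14.1421
|b| = sqrt(36+361) = 19.9249
cos(theta) = -250/(sqrt(200)*sqrt(397)) = -250/sqrt(79400) = -0.887217
theta = arccos(-250/sqrt(79400)) = 152.5256 degrees

a·b = -250, theta = 152.5256 deg


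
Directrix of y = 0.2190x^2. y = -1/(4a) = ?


a = 0.2190
1/(4a) = 1.1416
directrix: y = -1.1416 = -1.1416

y = -1.1416


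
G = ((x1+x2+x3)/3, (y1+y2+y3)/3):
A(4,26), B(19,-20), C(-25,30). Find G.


Gx = (4+19- 25)/3 = -2/3 = -0.6667
Gy = (26- 20+30)/3 = 36/3 = 12.0000

G = (-0.6667, 12.0000)


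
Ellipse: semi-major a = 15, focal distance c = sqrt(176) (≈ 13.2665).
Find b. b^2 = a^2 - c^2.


b^2 = 15^2 - (sqrt(176))^2 = 225 - 176 = 49
b = sqrt(49) = 7

b = 7


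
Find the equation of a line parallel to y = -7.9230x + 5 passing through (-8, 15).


Parallel lines have equal slopes.
m2 = -7.9230
b2 = 15 + 7.9230*(-8) = -48.3840

y = -7.9230x - 48.3840


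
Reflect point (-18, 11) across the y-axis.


Reflection rule for y-axis: (-x, y)
(-18, 11) -> (18, 11)

(18, 11)


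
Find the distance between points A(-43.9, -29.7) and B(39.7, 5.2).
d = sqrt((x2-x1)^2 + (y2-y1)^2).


dx = 39.7 + 43.9 = 83.6
dy = 5.2 + 29.7 = 34.9
d = sqrt(6988.96 + 1218.01) = sqrt(8206.97) = 90.5923

90.5923


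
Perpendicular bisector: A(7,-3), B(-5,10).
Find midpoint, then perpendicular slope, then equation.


Midpoint = (1, 3.5)
Slope of AB = dy/dx = 13/(-12) = -1.0833
Perp slope = -dx/dy = 12/13 = 0.9231
b = My - (perp slope)*Mx = 3.5 + (-12*1)/13 = 3.5 - 0.9231 = 2.5769

y = 0.9231x + 2.5769


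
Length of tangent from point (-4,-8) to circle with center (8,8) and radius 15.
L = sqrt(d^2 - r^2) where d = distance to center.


d = sqrt((-4-8)^2 + (-8-8)^2) = sqrt(144+256) = 20.0000
L = sqrt(400.0000 - 225) = sqrt(175.0000) = 13.2288

13.2288


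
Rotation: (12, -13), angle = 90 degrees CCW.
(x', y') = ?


cos(90) = 0, sin(90) = 1
x' = 12*0 + 13*1 = 13
y' = 12*1 - 13*0 = 12

(13, 12)


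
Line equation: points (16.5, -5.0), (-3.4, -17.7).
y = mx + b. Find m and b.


m = (-12.7)/(-19.9) = 0.6382
b = y1 - m*x1 = -5.0 - (-12.7*16.5)/(-19.9) = -5.0 - 10.5302 = -15.5302

y = 0.6382x - 15.5302


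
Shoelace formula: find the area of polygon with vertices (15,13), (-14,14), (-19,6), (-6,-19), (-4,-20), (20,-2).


sum(xi*y_{i+1}) = 15*14 - 14*6 - 19*(-19) - 6*(-20) - 4*(-2) + 20*13 = 875
sum(yi*x_{i+1}) = 13*(-14) + 14*(-19) + 6*(-6) - 19*(-4) - 20*20 - 2*15 = -838
Area = |875 + 838|/2 = 1713/2 = 856.5000

856.5000 sq units


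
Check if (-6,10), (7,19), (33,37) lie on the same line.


-6*(19-37) + 7*(37-10) + 33*(10-19)
= 108 + 189 - 297 = 0

Yes, collinear (determinant = 0)


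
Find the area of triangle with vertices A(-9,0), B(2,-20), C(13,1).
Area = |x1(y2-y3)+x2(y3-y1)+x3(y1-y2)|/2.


-9*(-20-1) = 189
2*(1-0) = 2
13*(0+ 20) = 260
sum = 451
Area = |451|/2 = 225.5000

225.5000 sq units


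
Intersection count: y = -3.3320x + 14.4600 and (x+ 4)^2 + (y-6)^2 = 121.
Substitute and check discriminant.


Substitute y = -3.3320x + 14.4600: (x+ 4)^2 + (-3.3320x+14.4600-6)^2 = 121
Expand to Ax^2 + Bx + C = 0, where b-k = 8.46
A = 1+m^2 = 12.102224
B = 2(m(b-k) - h) = 2(-3.3320*8.46 + 4) = -48.37744
C = h^2 + (b-k)^2 - r^2 = 16 + 71.5716 - 121 = -33.4284
disc = B^2-4AC = 2340.3767 + 1618.2319 = 3958.6086
disc > 0

2 intersection points


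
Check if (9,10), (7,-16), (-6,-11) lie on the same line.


9*(-16+ 11) + 7*(-11-10) - 6*(10+ 16)
= -45 - 147 - 156 = -348

No, not collinear (determinant = -348)


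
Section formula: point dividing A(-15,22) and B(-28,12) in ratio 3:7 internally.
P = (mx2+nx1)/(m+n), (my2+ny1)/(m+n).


Px = (3*(-28) + 7*(-15))/10 = -189/10 = -18.9000
Py = (3*12 + 7*22)/10 = 190/10 = 19.0000

P = (-18.9000, 19.0000)


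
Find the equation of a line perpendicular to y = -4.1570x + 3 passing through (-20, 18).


Perpendicular slope = -1/m1 = -1/(-4.1570) = 0.2406
b2 = y0 - m2*x0 = 18 - 20/(-4.1570) = 18 + 4.8112 = 22.8112

y = 0.2406x + 22.8112


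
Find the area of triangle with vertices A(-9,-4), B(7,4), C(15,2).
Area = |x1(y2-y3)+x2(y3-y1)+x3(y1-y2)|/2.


-9*(4-2) = -18
7*(2+ 4) = 42
15*(-4-4) = -120
sum = -96
Area = |-96|/2 = 48.0000

48.0000 sq units


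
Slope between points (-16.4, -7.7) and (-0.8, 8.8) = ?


dy = 8.8 + 7.7 = 16.5
dx = -0.8 + 16.4 = 15.6
m = 16.5/15.6 = 1.0577

m = 1.0577


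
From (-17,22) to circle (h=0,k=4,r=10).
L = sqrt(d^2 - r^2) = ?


d = sqrt((-17-0)^2 + (22-4)^2) = sqrt(289+324) = 24.7588
L = sqrt(613.0000 - 100) = sqrt(513.0000) = 22.6495

22.6495


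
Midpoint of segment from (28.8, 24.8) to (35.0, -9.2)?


Mx = (28.8 + 35.0)/2 = 63.8/2 = 31.9000
My = (24.8 - 9.2)/2 = 15.6/2 = 7.8000

(31.9000, 7.8000)


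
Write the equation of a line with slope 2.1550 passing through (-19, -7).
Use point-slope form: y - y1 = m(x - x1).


y + 7 = 2.1550(x + 19)
y = 2.1550x - 7 - 2.1550*(-19)
y = 2.1550x + 33.9450

y = 2.1550x + 33.9450


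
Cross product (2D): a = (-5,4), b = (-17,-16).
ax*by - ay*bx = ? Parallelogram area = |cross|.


cross = -5*(-16) - 4*(-17) = 80 + 68 = 148
Parallelogram area = |148| = 148

cross = 148, parallelogram area = 148


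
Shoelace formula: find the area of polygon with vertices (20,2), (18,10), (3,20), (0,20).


sum(xi*y_{i+1}) = 20*10 + 18*20 + 3*20 + 0*2 = 620
sum(yi*x_{i+1}) = 2*18 + 10*3 + 20*0 + 20*20 = 466
Area = |620 - 466|/2 = 154/2 = 77.0000

77.0000 sq units


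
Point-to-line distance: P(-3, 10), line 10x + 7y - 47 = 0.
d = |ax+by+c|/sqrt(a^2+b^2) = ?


|10*(-3) + 7*10 - 47| = |-7| = 7
sqrt(100 + 49) = sqrt(149) = 12.2066
d = 7/sqrt(149) = 0.5735

0.5735


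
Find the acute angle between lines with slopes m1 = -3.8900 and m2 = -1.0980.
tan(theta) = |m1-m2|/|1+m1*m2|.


m1-m2 = -2.792
1+m1*m2 = 5.27122
tan(theta) = |-2.792/5.27122| = 0.529669
theta = arctan(|-2.792/5.27122|) = 27.9088 degrees (acute angle)

27.9088 degrees


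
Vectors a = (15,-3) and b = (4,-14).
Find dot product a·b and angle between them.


a·b = 15*4 - 3*(-14) = 60 + 42 = 102
|a| = sqrt(225+9) = 15.2971
|b| = sqrt(16+196) = 14.5602
cos(theta) = 102/(sqrt(234)*sqrt(212)) = 102/sqrt(49608) = 0.457957
theta = arccos(102/sqrt(49608)) = 62.7447 degrees

a·b = 102, theta = 62.7447 deg


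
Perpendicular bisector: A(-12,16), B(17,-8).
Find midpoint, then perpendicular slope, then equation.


Midpoint = (2.5, 4)
Slope of AB = dy/dx = -24/29 = -0.8276
Perp slope = -dx/dy = 29/24 = 1.2083
b = My - (perp slope)*Mx = 4 + (29*2.5)/(-24) = 4 - 3.0208 = 0.9792

y = 1.2083x + 0.9792


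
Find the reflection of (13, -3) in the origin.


Reflection rule for origin: (-x, -y)
(13, -3) -> (-13, 3)

(-13, 3)


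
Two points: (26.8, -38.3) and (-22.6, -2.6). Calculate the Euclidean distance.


dx = -22.6 - 26.8 = -49.4
dy = -2.6 + 38.3 = 35.7
d = sqrt(2440.36 + 1274.49) = sqrt(3714.85) = 60.9496

60.9496


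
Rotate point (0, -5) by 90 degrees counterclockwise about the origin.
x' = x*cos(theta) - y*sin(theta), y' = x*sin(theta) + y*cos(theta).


cos(90) = 0, sin(90) = 1
x' = 0*0 + 5*1 = 5
y' = 0*1 - 5*0 = 0

(5, 0)


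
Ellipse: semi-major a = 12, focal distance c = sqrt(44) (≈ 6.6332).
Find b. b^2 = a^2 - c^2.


b^2 = 12^2 - (sqrt(44))^2 = 144 - 44 = 100
b = sqrt(100) = 10

b = 10


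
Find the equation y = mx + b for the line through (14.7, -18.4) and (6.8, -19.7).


m = (-1.3)/(-7.9) = 0.1646
b = y1 - m*x1 = -18.4 - (-1.3*14.7)/(-7.9) = -18.4 - 2.4190 = -20.8190

y = 0.1646x - 20.8190


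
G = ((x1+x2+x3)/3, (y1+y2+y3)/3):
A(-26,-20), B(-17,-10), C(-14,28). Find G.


Gx = (-26- 17- 14)/3 = -57/3 = -19.0000
Gy = (-20- 10+28)/3 = -2/3 = -0.6667

G = (-19.0000, -0.6667)


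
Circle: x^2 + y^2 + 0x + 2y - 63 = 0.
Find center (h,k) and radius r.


h = -D/2 = 0/2 = 0
k = -E/2 = -2/2 = -1
r^2 = h^2 + k^2 - F = 0 + 1 + 63 = 64
r = 8

Center (0, -1), radius = 8


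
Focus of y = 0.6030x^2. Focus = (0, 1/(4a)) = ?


a = 0.6030
4a = 2.4120
focus = (0, 1/2.4120) = (0, 0.4146)

Focus = (0, 0.4146)


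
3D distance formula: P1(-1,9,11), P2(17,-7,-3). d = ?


dx=18, dy=-16, dz=-14
d = sqrt(324+256+196) = sqrt(776) = 27.8568

27.8568


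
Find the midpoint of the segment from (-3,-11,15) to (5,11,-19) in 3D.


Mx = (-3+5)/2 = 1.0000
My = (-11+11)/2 = 0
Mz = (15- 19)/2 = -2.0000

M = (1.0000, 0, -2.0000)


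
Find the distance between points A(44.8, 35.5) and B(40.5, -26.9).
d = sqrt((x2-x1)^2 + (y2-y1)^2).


dx = 40.5 - 44.8 = -4.3
dy = -26.9 - 35.5 = -62.4
d = sqrt(18.49 + 3893.76) = sqrt(3912.25) = 62.5480

62.5480


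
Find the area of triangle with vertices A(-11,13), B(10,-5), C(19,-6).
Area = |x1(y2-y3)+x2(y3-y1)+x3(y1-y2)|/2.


-11*(-5+ 6) = -11
10*(-6-13) = -190
19*(13+ 5) = 342
sum = 141
Area = |141|/2 = 70.5000

70.5000 sq units


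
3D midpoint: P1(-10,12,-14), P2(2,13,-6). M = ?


Mx = (-10+2)/2 = -4.0000
My = (12+13)/2 = 12.5000
Mz = (-14- 6)/2 = -10.0000

M = (-4.0000, 12.5000, -10.0000)


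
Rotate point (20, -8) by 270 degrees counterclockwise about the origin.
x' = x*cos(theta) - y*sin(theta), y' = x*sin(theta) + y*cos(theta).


cos(270) = 0, sin(270) = -1
x' = 20*0 + 8*(-1) = -8
y' = 20*(-1) - 8*0 = -20

(-8, -20)


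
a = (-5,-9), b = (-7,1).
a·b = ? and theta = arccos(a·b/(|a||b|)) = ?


a·b = -5*(-7) - 9*1 = 35 - 9 = 26
|a| = sqrt(25+81) = 10.2956
|b| = sqrt(49+1) = 7.0711
cos(theta) = 26/(sqrt(106)*sqrt(50)) = 26/sqrt(5300) = 0.357137
theta = arccos(26/sqrt(5300)) = 69.0755 degrees

a·b = 26, theta = 69.0755 deg


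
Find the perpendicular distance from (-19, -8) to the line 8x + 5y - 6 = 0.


|8*(-19) + 5*(-8) - 6| = |-198| = 198
sqrt(64 + 25) = sqrt(89) = 9.4340
d = 198/sqrt(89) = 20.9880

20.9880


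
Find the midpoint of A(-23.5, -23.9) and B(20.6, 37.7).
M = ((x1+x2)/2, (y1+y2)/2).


Mx = (-23.5 + 20.6)/2 = -2.9/2 = -1.4500
My = (-23.9 + 37.7)/2 = 13.8/2 = 6.9000

(-1.4500, 6.9000)


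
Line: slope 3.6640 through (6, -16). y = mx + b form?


y + 16 = 3.6640(x - 6)
y = 3.6640x - 16 - 3.6640*6
y = 3.6640x - 37.9840

y = 3.6640x - 37.9840


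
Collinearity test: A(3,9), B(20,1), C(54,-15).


3*(1+ 15) + 20*(-15-9) + 54*(9-1)
= 48 - 480 + 432 = 0

Yes, collinear (determinant = 0)


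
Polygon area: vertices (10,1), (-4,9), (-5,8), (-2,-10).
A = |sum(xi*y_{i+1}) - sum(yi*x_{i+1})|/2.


sum(xi*y_{i+1}) = 10*9 - 4*8 - 5*(-10) - 2*1 = 106
sum(yi*x_{i+1}) = 1*(-4) + 9*(-5) + 8*(-2) - 10*10 = -165
Area = |106 + 165|/2 = 271/2 = 135.5000

135.5000 sq units


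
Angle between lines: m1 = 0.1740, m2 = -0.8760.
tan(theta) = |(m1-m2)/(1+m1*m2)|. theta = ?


m1-m2 = 1.05
1+m1*m2 = 0.847576
tan(theta) = |1.05/0.847576| = 1.238827
theta = arctan(|1.05/0.847576|) = 51.0890 degrees (acute angle)

51.0890 degrees


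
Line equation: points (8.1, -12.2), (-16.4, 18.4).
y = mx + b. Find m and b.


m = (30.6)/(-24.5) = -1.2490
b = y1 - m*x1 = -12.2 - (30.6*8.1)/(-24.5) = -12.2 + 10.1167 = -2.0833

y = -1.2490x - 2.0833


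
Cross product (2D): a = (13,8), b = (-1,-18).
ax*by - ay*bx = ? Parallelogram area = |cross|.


cross = 13*(-18) - 8*(-1) = -234 + 8 = -226
Parallelogram area = |-226| = 226

cross = -226, parallelogram area = 226


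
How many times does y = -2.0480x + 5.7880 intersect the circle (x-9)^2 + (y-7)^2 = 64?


Substitute y = -2.0480x + 5.7880: (x-9)^2 + (-2.0480x+5.7880-7)^2 = 64
Expand to Ax^2 + Bx + C = 0, where b-k = -1.212
A = 1+m^2 = 5.194304
B = 2(m(b-k) - h) = 2(-2.0480*(-1.212) - 9) = -13.035648
C = h^2 + (b-k)^2 - r^2 = 81 + 1.468944 - 64 = 18.468944
disc = B^2-4AC = 169.9281 - 383.7332 = -213.8051
disc < 0

0 intersection points


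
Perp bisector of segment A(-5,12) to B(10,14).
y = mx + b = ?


Midpoint = (2.5, 13)
Slope of AB = dy/dx = 2/15 = 0.1333
Perp slope = -dx/dy = -15/2 = -7.5000
b = My - (perp slope)*Mx = 13 + (15*2.5)/2 = 13 + 18.7500 = 31.7500

y = -7.5000x + 31.7500


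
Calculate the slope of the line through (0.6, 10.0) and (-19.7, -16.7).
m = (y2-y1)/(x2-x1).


dy = -16.7 - 10.0 = -26.7
dx = -19.7 - 0.6 = -20.3
m = -26.7/(-20.3) = 1.3153

m = 1.3153


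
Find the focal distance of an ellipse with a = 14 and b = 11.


c^2 = 14^2 - 11^2 = 196 - 121 = 75
c = sqrt(75) = 8.6603

c = 8.6603


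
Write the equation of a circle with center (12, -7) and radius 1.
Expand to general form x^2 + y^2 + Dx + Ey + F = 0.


(x-12)^2 + (y+ 7)^2 = 1^2
D = -2h = -24, E = -2k = 14
F = h^2+k^2-r^2 = 144+49-1 = 192

x^2 + y^2 - 24x + 14y + 192 = 0


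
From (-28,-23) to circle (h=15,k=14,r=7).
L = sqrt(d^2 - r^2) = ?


d = sqrt((-28-15)^2 + (-23-14)^2) = sqrt(1849+1369) = 56.7274
L = sqrt(3218.0000 - 49) = sqrt(3169.0000) = 56.2939

56.2939


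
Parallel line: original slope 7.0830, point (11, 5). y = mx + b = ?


Parallel lines have equal slopes.
m2 = 7.0830
b2 = 5 - 7.0830*11 = -72.9130

y = 7.0830x - 72.9130


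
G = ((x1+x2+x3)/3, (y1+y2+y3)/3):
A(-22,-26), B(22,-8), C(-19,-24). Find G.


Gx = (-22+22- 19)/3 = -19/3 = -6.3333
Gy = (-26- 8- 24)/3 = -58/3 = -19.3333

G = (-6.3333, -19.3333)


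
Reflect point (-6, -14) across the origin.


Reflection rule for origin: (-x, -y)
(-6, -14) -> (6, 14)

(6, 14)


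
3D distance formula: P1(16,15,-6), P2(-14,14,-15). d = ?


dx=-30, dy=-1, dz=-9
d = sqrt(900+1+81) = sqrt(982) = 31.3369

31.3369


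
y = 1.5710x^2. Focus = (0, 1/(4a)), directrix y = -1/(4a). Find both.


a = 1.5710
1/(4a) = 0.1591
Focus = (0, 0.1591)
Directrix: y = -0.1591

Focus = (0, 0.1591), Directrix: y = -0.1591


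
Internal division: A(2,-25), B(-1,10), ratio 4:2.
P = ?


Px = (4*(-1) + 2*2)/6 = 0/6 = 0
Py = (4*10 + 2*(-25))/6 = -10/6 = -1.6667

P = (0, -1.6667)


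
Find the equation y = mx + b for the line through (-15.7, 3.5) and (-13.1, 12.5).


m = (9.0)/(2.6) = 3.4615
b = y1 - m*x1 = 3.5 - (9.0*(-15.7))/(2.6) = 3.5 + 54.3462 = 57.8462

y = 3.4615x + 57.8462


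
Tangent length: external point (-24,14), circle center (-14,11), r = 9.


d = sqrt((-24+ 14)^2 + (14-11)^2) = sqrt(100+9) = 10.4403
L = sqrt(109.0000 - 81) = sqrt(28.0000) = 5.2915

5.2915


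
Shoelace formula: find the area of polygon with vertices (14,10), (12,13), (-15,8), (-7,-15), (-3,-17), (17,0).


sum(xi*y_{i+1}) = 14*13 + 12*8 - 15*(-15) - 7*(-17) - 3*0 + 17*10 = 792
sum(yi*x_{i+1}) = 10*12 + 13*(-15) + 8*(-7) - 15*(-3) - 17*17 + 0*14 = -375
Area = |792 + 375|/2 = 1167/2 = 583.5000

583.5000 sq units


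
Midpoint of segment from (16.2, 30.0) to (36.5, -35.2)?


Mx = (16.2 + 36.5)/2 = 52.7/2 = 26.3500
My = (30.0 - 35.2)/2 = -5.2/2 = -2.6000

(26.3500, -2.6000)


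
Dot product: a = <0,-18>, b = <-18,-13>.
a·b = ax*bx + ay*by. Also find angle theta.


a·b = 0*(-18) - 18*(-13) = 0 + 234 = 234
|a| = sqrt(0+324) = 18.0000
|b| = sqrt(324+169) = 22.2036
cos(theta) = 234/(sqrt(324)*sqrt(493)) = 234/sqrt(159732) = 0.585491
theta = arccos(234/sqrt(159732)) = 54.1623 degrees

a·b = 234, theta = 54.1623 deg


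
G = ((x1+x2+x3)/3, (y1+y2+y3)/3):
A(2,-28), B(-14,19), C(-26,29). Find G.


Gx = (2- 14- 26)/3 = -38/3 = -12.6667
Gy = (-28+19+29)/3 = 20/3 = 6.6667

G = (-12.6667, 6.6667)


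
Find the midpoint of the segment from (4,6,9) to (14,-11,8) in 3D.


Mx = (4+14)/2 = 9.0000
My = (6- 11)/2 = -2.5000
Mz = (9+8)/2 = 8.5000

M = (9.0000, -2.5000, 8.5000)


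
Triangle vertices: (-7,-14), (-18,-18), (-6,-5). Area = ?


-7*(-18+ 5) = 91
-18*(-5+ 14) = -162
-6*(-14+ 18) = -24
sum = -95
Area = |-95|/2 = 47.5000

47.5000 sq units


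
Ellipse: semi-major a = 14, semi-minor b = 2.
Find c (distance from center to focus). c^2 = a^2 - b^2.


c^2 = 14^2 - 2^2 = 196 - 4 = 192
c = sqrt(192) = 13.8564

c = 13.8564


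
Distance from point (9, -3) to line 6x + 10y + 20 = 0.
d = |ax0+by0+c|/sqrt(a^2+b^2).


|6*9 + 10*(-3) + 20| = |44| = 44
sqrt(36 + 100) = sqrt(136) = 11.6619
d = 44/sqrt(136) = 3.7730

3.7730


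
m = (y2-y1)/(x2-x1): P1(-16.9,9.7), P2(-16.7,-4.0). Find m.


dy = -4.0 - 9.7 = -13.7
dx = -16.7 + 16.9 = 0.2
m = -13.7/0.2 = -68.5000

m = -68.5000


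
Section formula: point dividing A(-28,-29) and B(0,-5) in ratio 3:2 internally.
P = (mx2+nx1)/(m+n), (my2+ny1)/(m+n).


Px = (3*0 + 2*(-28))/5 = -56/5 = -11.2000
Py = (3*(-5) + 2*(-29))/5 = -73/5 = -14.6000

P = (-11.2000, -14.6000)


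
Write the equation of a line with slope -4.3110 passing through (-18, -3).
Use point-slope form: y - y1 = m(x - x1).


y + 3 = -4.3110(x + 18)
y = -4.3110x - 3 + 4.3110*(-18)
y = -4.3110x - 80.5980

y = -4.3110x - 80.5980


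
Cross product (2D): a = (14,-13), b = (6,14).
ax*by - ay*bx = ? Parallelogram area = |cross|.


cross = 14*14 + 13*6 = 196 + 78 = 274
Parallelogram area = |274| = 274

cross = 274, parallelogram area = 274


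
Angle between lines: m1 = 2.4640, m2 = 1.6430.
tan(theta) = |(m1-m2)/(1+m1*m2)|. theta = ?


m1-m2 = 0.821
1+m1*m2 = 5.048352
tan(theta) = |0.821/5.048352| = 0.162627
theta = arctan(|0.821/5.048352|) = 9.2370 degrees (acute angle)

9.2370 degrees


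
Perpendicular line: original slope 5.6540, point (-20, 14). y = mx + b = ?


Perpendicular slope = -1/m1 = -1/5.6540 = -0.1769
b2 = y0 - m2*x0 = 14 - 20/5.6540 = 14 - 3.5373 = 10.4627

y = -0.1769x + 10.4627


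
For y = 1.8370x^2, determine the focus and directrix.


a = 1.8370
1/(4a) = 0.1361
Focus = (0, 0.1361)
Directrix: y = -0.1361

Focus = (0, 0.1361), Directrix: y = -0.1361


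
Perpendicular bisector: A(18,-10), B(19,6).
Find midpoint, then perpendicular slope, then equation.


Midpoint = (18.5, -2)
Slope of AB = dy/dx = 16/1 = 16.0000
Perp slope = -dx/dy = -1/16 = -0.0625
b = My - (perp slope)*Mx = -2 + (1*18.5)/16 = -2 + 1.1562 = -0.8438

y = -0.0625x - 0.8438


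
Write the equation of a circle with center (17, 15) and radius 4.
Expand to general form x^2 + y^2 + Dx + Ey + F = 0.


(x-17)^2 + (y-15)^2 = 4^2
D = -2h = -34, E = -2k = -30
F = h^2+k^2-r^2 = 289+225-16 = 498

x^2 + y^2 - 34x - 30y + 498 = 0


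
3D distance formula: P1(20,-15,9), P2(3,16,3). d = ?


dx=-17, dy=31, dz=-6
d = sqrt(289+961+36) = sqrt(1286) = 35.8608

35.8608


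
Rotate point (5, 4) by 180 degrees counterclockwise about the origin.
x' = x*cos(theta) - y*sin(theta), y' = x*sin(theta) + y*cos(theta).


cos(180) = -1, sin(180) = 0
x' = 5*(-1) - 4*0 = -5
y' = 5*0 + 4*(-1) = -4

(-5, -4)


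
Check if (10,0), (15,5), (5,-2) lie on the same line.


10*(5+ 2) + 15*(-2-0) + 5*(0-5)
= 70 - 30 - 25 = 15

No, not collinear (determinant = 15)


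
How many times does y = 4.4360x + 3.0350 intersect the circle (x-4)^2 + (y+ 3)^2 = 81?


Substitute y = 4.4360x + 3.0350: (x-4)^2 + (4.4360x+3.0350+ 3)^2 = 81
Expand to Ax^2 + Bx + C = 0, where b-k = 6.035
A = 1+m^2 = 20.678096
B = 2(m(b-k) - h) = 2(4.4360*6.035 - 4) = 45.54252
C = h^2 + (b-k)^2 - r^2 = 16 + 36.421225 - 81 = -28.578775
disc = B^2-4AC = 2074.1211 + 2363.8186 = 4437.9397
disc > 0

2 intersection points


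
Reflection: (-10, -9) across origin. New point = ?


Reflection rule for origin: (-x, -y)
(-10, -9) -> (10, 9)

(10, 9)


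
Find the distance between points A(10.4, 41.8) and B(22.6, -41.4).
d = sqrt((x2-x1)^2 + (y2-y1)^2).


dx = 22.6 - 10.4 = 12.2
dy = -41.4 - 41.8 = -83.2
d = sqrt(148.84 + 6922.24) = sqrt(7071.08) = 84.0897

84.0897


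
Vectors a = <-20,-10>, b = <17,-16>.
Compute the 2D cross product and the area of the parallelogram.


cross = -20*(-16) + 10*17 = 320 + 170 = 490
Parallelogram area = |490| = 490

cross = 490, parallelogram area = 490


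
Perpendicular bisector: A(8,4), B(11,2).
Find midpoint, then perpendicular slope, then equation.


Midpoint = (9.5, 3)
Slope of AB = dy/dx = -2/3 = -0.6667
Perp slope = -dx/dy = 3/2 = 1.5000
b = My - (perp slope)*Mx = 3 + (3*9.5)/(-2) = 3 - 14.2500 = -11.2500

y = 1.5000x - 11.2500


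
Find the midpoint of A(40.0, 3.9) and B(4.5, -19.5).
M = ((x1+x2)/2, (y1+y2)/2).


Mx = (40.0 + 4.5)/2 = 44.5/2 = 22.2500
My = (3.9 - 19.5)/2 = -15.6/2 = -7.8000

(22.2500, -7.8000)


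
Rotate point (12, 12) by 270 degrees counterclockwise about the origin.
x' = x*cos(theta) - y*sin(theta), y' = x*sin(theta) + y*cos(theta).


cos(270) = 0, sin(270) = -1
x' = 12*0 - 12*(-1) = 12
y' = 12*(-1) + 12*0 = -12

(12, -12)


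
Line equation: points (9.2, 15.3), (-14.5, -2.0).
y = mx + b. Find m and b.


m = (-17.3)/(-23.7) = 0.7300
b = y1 - m*x1 = 15.3 - (-17.3*9.2)/(-23.7) = 15.3 - 6.7156 = 8.5844

y = 0.7300x + 8.5844


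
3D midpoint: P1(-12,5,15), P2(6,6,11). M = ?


Mx = (-12+6)/2 = -3.0000
My = (5+6)/2 = 5.5000
Mz = (15+11)/2 = 13.0000

M = (-3.0000, 5.5000, 13.0000)


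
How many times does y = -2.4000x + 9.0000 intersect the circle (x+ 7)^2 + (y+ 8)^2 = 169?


Substitute y = -2.4000x + 9.0000: (x+ 7)^2 + (-2.4000x+9.0000+ 8)^2 = 169
Expand to Ax^2 + Bx + C = 0, where b-k = 17
A = 1+m^2 = 6.76
B = 2(m(b-k) - h) = 2(-2.4000*17 + 7) = -67.6
C = h^2 + (b-k)^2 - r^2 = 49 + 289 - 169 = 169
disc = B^2-4AC = 4569.7600 - 4569.7600 = 0
disc = 0

1 intersection point (tangent)


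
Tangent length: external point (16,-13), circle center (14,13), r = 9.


d = sqrt((16-14)^2 + (-13-13)^2) = sqrt(4+676) = 26.0768
L = sqrt(680.0000 - 81) = sqrt(599.0000) = 24.4745

24.4745


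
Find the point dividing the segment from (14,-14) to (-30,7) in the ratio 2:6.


Px = (2*(-30) + 6*14)/8 = 24/8 = 3.0000
Py = (2*7 + 6*(-14))/8 = -70/8 = -8.7500

P = (3.0000, -8.7500)


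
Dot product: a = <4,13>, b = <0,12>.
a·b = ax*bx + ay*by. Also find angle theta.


a·b = 4*0 + 13*12 = 0 + 156 = 156
|a| = sqrt(16+169) = 13.6015
|b| = sqrt(0+144) = 12.0000
cos(theta) = 156/(sqrt(185)*sqrt(144)) = 156/sqrt(26640) = 0.955779
theta = arccos(156/sqrt(26640)) = 17.1027 degrees

a·b = 156, theta = 17.1027 deg


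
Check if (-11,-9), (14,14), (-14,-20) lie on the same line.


-11*(14+ 20) + 14*(-20+ 9) - 14*(-9-14)
= -374 - 154 + 322 = -206

No, not collinear (determinant = -206)


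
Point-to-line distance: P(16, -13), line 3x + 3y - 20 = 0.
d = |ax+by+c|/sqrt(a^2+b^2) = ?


|3*16 + 3*(-13) - 20| = |-11| = 11
sqrt(9 + 9) = sqrt(18) = 4.2426
d = 11/sqrt(18) = 2.5927

2.5927


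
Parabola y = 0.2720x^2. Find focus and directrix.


a = 0.2720
1/(4a) = 0.9191
Focus = (0, 0.9191)
Directrix: y = -0.9191

Focus = (0, 0.9191), Directrix: y = -0.9191


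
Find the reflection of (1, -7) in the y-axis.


Reflection rule for y-axis: (-x, y)
(1, -7) -> (-1, -7)

(-1, -7)


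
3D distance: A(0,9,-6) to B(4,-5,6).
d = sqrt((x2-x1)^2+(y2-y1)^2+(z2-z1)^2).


dx=4, dy=-14, dz=12
d = sqrt(16+196+144) = sqrt(356) = 18.8680

18.8680


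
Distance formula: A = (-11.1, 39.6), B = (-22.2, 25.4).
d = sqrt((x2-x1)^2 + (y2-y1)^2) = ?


dx = -22.2 + 11.1 = -11.1
dy = 25.4 - 39.6 = -14.2
d = sqrt(123.21 + 201.64) = sqrt(324.85) = 18.0236

18.0236


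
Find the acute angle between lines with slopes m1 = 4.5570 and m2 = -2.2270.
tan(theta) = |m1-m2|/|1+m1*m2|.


m1-m2 = 6.784
1+m1*m2 = -9.148439
tan(theta) = |6.784/(-9.148439)| = 0.741547
theta = arctan(|6.784/(-9.148439)|) = 36.5587 degrees (acute angle)

36.5587 degrees


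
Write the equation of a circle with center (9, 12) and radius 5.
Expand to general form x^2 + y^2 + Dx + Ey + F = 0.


(x-9)^2 + (y-12)^2 = 5^2
D = -2h = -18, E = -2k = -24
F = h^2+k^2-r^2 = 81+144-25 = 200

x^2 + y^2 - 18x - 24y + 200 = 0


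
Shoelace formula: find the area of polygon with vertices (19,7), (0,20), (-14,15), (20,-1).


sum(xi*y_{i+1}) = 19*20 + 0*15 - 14*(-1) + 20*7 = 534
sum(yi*x_{i+1}) = 7*0 + 20*(-14) + 15*20 - 1*19 = 1
Area = |534 - 1|/2 = 533/2 = 266.5000

266.5000 sq units


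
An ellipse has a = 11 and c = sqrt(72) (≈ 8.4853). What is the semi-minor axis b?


b^2 = 11^2 - (sqrt(72))^2 = 121 - 72 = 49
b = sqrt(49) = 7

b = 7


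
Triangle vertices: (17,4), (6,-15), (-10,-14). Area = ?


17*(-15+ 14) = -17
6*(-14-4) = -108
-10*(4+ 15) = -190
sum = -315
Area = |-315|/2 = 157.5000

157.5000 sq units


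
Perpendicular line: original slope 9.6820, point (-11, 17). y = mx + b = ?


Perpendicular slope = -1/m1 = -1/9.6820 = -0.1033
b2 = y0 - m2*x0 = 17 - 11/9.6820 = 17 - 1.1361 = 15.8639

y = -0.1033x + 15.8639


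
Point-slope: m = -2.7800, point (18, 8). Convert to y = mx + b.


y - 8 = -2.7800(x - 18)
y = -2.7800x + 8 + 2.7800*18
y = -2.7800x + 58.0400

y = -2.7800x + 58.0400


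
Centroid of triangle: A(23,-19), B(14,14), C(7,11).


Gx = (23+14+7)/3 = 44/3 = 14.6667
Gy = (-19+14+11)/3 = 6/3 = 2.0000

G = (14.6667, 2.0000)


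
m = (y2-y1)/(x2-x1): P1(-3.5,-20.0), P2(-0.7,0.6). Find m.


dy = 0.6 + 20.0 = 20.6
dx = -0.7 + 3.5 = 2.8
m = 20.6/2.8 = 7.3571

m = 7.3571


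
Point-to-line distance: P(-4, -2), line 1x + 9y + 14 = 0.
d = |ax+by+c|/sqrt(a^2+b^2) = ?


|1*(-4) + 9*(-2) + 14| = |-8| = 8
sqrt(1 + 81) = sqrt(82) = 9.0554
d = 8/sqrt(82) = 0.8835

0.8835


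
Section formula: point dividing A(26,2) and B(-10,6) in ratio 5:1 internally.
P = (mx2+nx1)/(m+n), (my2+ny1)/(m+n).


Px = (5*(-10) + 1*26)/6 = -24/6 = -4.0000
Py = (5*6 + 1*2)/6 = 32/6 = 5.3333

P = (-4.0000, 5.3333)


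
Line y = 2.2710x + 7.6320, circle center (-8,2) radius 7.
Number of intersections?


Substitute y = 2.2710x + 7.6320: (x+ 8)^2 + (2.2710x+7.6320-2)^2 = 49
Expand to Ax^2 + Bx + C = 0, where b-k = 5.632
A = 1+m^2 = 6.157441
B = 2(m(b-k) - h) = 2(2.2710*5.632 + 8) = 41.580544
C = h^2 + (b-k)^2 - r^2 = 64 + 31.719424 - 49 = 46.719424
disc = B^2-4AC = 1728.9416 - 1150.6884 = 578.2532
disc > 0

2 intersection points


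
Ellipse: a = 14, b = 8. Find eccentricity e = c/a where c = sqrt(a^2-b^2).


c = sqrt(196-64) = sqrt(132) = 11.4891
e = c/a = sqrt(132)/14 = 0.8207

e = 0.8207


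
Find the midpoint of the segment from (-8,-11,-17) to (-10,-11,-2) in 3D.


Mx = (-8- 10)/2 = -9.0000
My = (-11- 11)/2 = -11.0000
Mz = (-17- 2)/2 = -9.5000

M = (-9.0000, -11.0000, -9.5000)


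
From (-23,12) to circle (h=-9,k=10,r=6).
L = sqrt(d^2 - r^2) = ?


d = sqrt((-23+ 9)^2 + (12-10)^2) = sqrt(196+4) = 14.1421
L = sqrt(200.0000 - 36) = sqrt(164.0000) = 12.8062

12.8062


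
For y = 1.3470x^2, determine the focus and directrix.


a = 1.3470
1/(4a) = 0.1856
Focus = (0, 0.1856)
Directrix: y = -0.1856

Focus = (0, 0.1856), Directrix: y = -0.1856


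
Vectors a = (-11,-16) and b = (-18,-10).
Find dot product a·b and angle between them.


a·b = -11*(-18) - 16*(-10) = 198 + 160 = 358
|a| = sqrt(121+256) = 19.4165
|b| = sqrt(324+100) = 20.5913
cos(theta) = 358/(sqrt(377)*sqrt(424)) = 358/sqrt(159848) = 0.895425
theta = arccos(358/sqrt(159848)) = 26.4369 degrees

a·b = 358, theta = 26.4369 deg


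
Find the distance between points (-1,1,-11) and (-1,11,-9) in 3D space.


dx=0, dy=10, dz=2
d = sqrt(0+100+4) = sqrt(104) = 10.1980

10.1980


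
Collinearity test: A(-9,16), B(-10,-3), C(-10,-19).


-9*(-3+ 19) - 10*(-19-16) - 10*(16+ 3)
= -144 + 350 - 190 = 16

No, not collinear (determinant = 16)


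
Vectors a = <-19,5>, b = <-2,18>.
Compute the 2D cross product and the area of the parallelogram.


cross = -19*18 - 5*(-2) = -342 + 10 = -332
Parallelogram area = |-332| = 332

cross = -332, parallelogram area = 332


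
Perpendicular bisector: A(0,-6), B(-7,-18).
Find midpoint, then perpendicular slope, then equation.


Midpoint = (-3.5, -12)
Slope of AB = dy/dx = -12/(-7) = 1.7143
Perp slope = -dx/dy = -7/12 = -0.5833
b = My - (perp slope)*Mx = -12 + (-7*(-3.5))/(-12) = -12 - 2.0417 = -14.0417

y = -0.5833x - 14.0417


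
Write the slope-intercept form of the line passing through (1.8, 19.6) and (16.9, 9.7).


m = (-9.9)/(15.1) = -0.6556
b = y1 - m*x1 = 19.6 - (-9.9*1.8)/(15.1) = 19.6 + 1.1801 = 20.7801

y = -0.6556x + 20.7801


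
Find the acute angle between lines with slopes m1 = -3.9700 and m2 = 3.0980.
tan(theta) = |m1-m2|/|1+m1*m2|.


m1-m2 = -7.068
1+m1*m2 = -11.29906
tan(theta) = |-7.068/(-11.29906)| = 0.625539
theta = arctan(|-7.068/(-11.29906)|) = 32.0276 degrees (acute angle)

32.0276 degrees


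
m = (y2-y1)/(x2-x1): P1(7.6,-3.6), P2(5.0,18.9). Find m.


dy = 18.9 + 3.6 = 22.5
dx = 5.0 - 7.6 = -2.6
m = 22.5/(-2.6) = -8.6538

m = -8.6538


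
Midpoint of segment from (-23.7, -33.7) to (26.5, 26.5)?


Mx = (-23.7 + 26.5)/2 = 2.8/2 = 1.4000
My = (-33.7 + 26.5)/2 = -7.2/2 = -3.6000

(1.4000, -3.6000)


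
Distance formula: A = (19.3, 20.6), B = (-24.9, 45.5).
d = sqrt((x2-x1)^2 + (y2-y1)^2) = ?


dx = -24.9 - 19.3 = -44.2
dy = 45.5 - 20.6 = 24.9
d = sqrt(1953.64 + 620.01) = sqrt(2573.65) = 50.7312

50.7312


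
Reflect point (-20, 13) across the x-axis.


Reflection rule for x-axis: (x, -y)
(-20, 13) -> (-20, -13)

(-20, -13)


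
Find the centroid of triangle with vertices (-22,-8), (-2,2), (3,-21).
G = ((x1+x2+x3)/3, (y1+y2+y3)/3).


Gx = (-22- 2+3)/3 = -21/3 = -7.0000
Gy = (-8+2- 21)/3 = -27/3 = -9.0000

G = (-7.0000, -9.0000)


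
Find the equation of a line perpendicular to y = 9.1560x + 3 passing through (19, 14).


Perpendicular slope = -1/m1 = -1/9.1560 = -0.1092
b2 = y0 - m2*x0 = 14 + 19/9.1560 = 14 + 2.0751 = 16.0751

y = -0.1092x + 16.0751


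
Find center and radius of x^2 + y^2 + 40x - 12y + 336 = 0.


h = -D/2 = -40/2 = -20
k = -E/2 = 12/2 = 6
r^2 = h^2 + k^2 - F = 400 + 36 - 336 = 100
r = 10

Center (-20, 6), radius = 10


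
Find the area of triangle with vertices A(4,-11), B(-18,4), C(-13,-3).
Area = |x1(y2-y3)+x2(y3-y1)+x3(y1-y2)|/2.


4*(4+ 3) = 28
-18*(-3+ 11) = -144
-13*(-11-4) = 195
sum = 79
Area = |79|/2 = 39.5000

39.5000 sq units


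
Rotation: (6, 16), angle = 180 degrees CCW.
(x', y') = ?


cos(180) = -1, sin(180) = 0
x' = 6*(-1) - 16*0 = -6
y' = 6*0 + 16*(-1) = -16

(-6, -16)


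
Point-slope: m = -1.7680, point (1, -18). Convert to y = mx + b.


y + 18 = -1.7680(x - 1)
y = -1.7680x - 18 + 1.7680*1
y = -1.7680x - 16.2320

y = -1.7680x - 16.2320


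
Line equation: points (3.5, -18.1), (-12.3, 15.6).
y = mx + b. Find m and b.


m = (33.7)/(-15.8) = -2.1329
b = y1 - m*x1 = -18.1 - (33.7*3.5)/(-15.8) = -18.1 + 7.4652 = -10.6348

y = -2.1329x - 10.6348


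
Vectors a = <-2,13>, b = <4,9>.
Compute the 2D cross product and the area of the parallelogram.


cross = -2*9 - 13*4 = -18 - 52 = -70
Parallelogram area = |-70| = 70

cross = -70, parallelogram area = 70


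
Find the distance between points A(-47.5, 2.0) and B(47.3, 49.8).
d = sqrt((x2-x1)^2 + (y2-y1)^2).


dx = 47.3 + 47.5 = 94.8
dy = 49.8 - 2.0 = 47.8
d = sqrt(8987.04 + 2284.84) = sqrt(11271.88) = 106.1691

106.1691


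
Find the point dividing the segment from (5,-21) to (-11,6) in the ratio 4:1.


Px = (4*(-11) + 1*5)/5 = -39/5 = -7.8000
Py = (4*6 + 1*(-21))/5 = 3/5 = 0.6000

P = (-7.8000, 0.6000)


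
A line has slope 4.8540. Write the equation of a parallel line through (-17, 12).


Parallel lines have equal slopes.
m2 = 4.8540
b2 = 12 - 4.8540*(-17) = 94.5180

y = 4.8540x + 94.5180


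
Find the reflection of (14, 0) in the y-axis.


Reflection rule for y-axis: (-x, y)
(14, 0) -> (-14, 0)

(-14, 0)


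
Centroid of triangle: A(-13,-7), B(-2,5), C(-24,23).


Gx = (-13- 2- 24)/3 = -39/3 = -13.0000
Gy = (-7+5+23)/3 = 21/3 = 7.0000

G = (-13.0000, 7.0000)


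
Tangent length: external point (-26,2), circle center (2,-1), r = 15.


d = sqrt((-26-2)^2 + (2+ 1)^2) = sqrt(784+9) = 28.1603
L = sqrt(793.0000 - 225) = sqrt(568.0000) = 23.8328

23.8328


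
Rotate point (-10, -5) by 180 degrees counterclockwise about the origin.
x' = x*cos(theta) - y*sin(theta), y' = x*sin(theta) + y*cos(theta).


cos(180) = -1, sin(180) = 0
x' = -10*(-1) + 5*0 = 10
y' = -10*0 - 5*(-1) = 5

(10, 5)


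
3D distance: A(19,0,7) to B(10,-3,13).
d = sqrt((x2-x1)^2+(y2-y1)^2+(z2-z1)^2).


dx=-9, dy=-3, dz=6
d = sqrt(81+9+36) = sqrt(126) = 11.2250

11.2250


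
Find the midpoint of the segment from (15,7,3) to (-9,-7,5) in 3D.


Mx = (15- 9)/2 = 3.0000
My = (7- 7)/2 = 0
Mz = (3+5)/2 = 4.0000

M = (3.0000, 0, 4.0000)


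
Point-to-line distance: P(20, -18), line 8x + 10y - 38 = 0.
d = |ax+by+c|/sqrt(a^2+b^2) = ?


|8*20 + 10*(-18) - 38| = |-58| = 58
sqrt(64 + 100) = sqrt(164) = 12.8062
d = 58/sqrt(164) = 4.5290

4.5290


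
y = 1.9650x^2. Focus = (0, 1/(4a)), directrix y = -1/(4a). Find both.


a = 1.9650
1/(4a) = 0.1272
Focus = (0, 0.1272)
Directrix: y = -0.1272

Focus = (0, 0.1272), Directrix: y = -0.1272


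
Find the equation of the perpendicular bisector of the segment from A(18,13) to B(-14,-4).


Midpoint = (2, 4.5)
Slope of AB = dy/dx = -17/(-32) = 0.5312
Perp slope = -dx/dy = -32/17 = -1.8824
b = My - (perp slope)*Mx = 4.5 + (-32*2)/(-17) = 4.5 + 3.7647 = 8.2647

y = -1.8824x + 8.2647


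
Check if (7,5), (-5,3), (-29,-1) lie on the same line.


7*(3+ 1) - 5*(-1-5) - 29*(5-3)
= 28 + 30 - 58 = 0

Yes, collinear (determinant = 0)


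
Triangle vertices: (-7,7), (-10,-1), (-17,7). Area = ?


-7*(-1-7) = 56
-10*(7-7) = 0
-17*(7+ 1) = -136
sum = -80
Area = |-80|/2 = 40.0000

40.0000 sq units


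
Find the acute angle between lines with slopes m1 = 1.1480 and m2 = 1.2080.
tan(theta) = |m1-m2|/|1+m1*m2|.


m1-m2 = -0.06
1+m1*m2 = 2.386784
tan(theta) = |-0.06/2.386784| = 0.025138
theta = arctan(|-0.06/2.386784|) = 1.4400 degrees (acute angle)

1.4400 degrees


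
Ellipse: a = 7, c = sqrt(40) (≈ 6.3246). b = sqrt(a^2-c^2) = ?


b^2 = 7^2 - (sqrt(40))^2 = 49 - 40 = 9
b = sqrt(9) = 3

b = 3


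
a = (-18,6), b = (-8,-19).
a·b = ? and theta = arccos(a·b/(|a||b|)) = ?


a·b = -18*(-8) + 6*(-19) = 144 - 114 = 30
|a| = sqrt(324+36) = 18.9737
|b| = sqrt(64+361) = 20.6155
cos(theta) = 30/(sqrt(360)*sqrt(425)) = 30/sqrt(153000) = 0.076696
theta = arccos(30/sqrt(153000)) = 85.6013 degrees

a·b = 30, theta = 85.6013 deg


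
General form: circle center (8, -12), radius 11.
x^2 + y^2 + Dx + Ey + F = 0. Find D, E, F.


(x-8)^2 + (y+ 12)^2 = 11^2
D = -2h = -16, E = -2k = 24
F = h^2+k^2-r^2 = 64+144-121 = 87

D = -16, E = 24, F = 87


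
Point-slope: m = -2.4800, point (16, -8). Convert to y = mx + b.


y + 8 = -2.4800(x - 16)
y = -2.4800x - 8 + 2.4800*16
y = -2.4800x + 31.6800

y = -2.4800x + 31.6800


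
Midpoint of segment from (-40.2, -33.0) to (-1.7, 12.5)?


Mx = (-40.2 - 1.7)/2 = -41.9/2 = -20.9500
My = (-33.0 + 12.5)/2 = -20.5/2 = -10.2500

(-20.9500, -10.2500)


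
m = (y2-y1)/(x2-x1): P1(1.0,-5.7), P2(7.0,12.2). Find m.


dy = 12.2 + 5.7 = 17.9
dx = 7.0 - 1.0 = 6.0
m = 17.9/6.0 = 2.9833

m = 2.9833


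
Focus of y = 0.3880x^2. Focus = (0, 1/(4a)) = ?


a = 0.3880
4a = 1.5520
focus = (0, 1/1.5520) = (0, 0.6443)

Focus = (0, 0.6443)


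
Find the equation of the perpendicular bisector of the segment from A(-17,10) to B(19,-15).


Midpoint = (1, -2.5)
Slope of AB = dy/dx = -25/36 = -0.6944
Perp slope = -dx/dy = 36/25 = 1.4400
b = My - (perp slope)*Mx = -2.5 + (36*1)/(-25) = -2.5 - 1.4400 = -3.9400

y = 1.4400x - 3.9400


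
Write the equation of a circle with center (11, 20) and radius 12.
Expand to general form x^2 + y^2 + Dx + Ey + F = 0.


(x-11)^2 + (y-20)^2 = 12^2
D = -2h = -22, E = -2k = -40
F = h^2+k^2-r^2 = 121+400-144 = 377

x^2 + y^2 - 22x - 40y + 377 = 0


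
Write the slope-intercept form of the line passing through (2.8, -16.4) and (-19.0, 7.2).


m = (23.6)/(-21.8) = -1.0826
b = y1 - m*x1 = -16.4 - (23.6*2.8)/(-21.8) = -16.4 + 3.0312 = -13.3688

y = -1.0826x - 13.3688


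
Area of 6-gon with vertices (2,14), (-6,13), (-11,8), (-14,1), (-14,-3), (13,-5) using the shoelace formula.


sum(xi*y_{i+1}) = 2*13 - 6*8 - 11*1 - 14*(-3) - 14*(-5) + 13*14 = 261
sum(yi*x_{i+1}) = 14*(-6) + 13*(-11) + 8*(-14) + 1*(-14) - 3*13 - 5*2 = -402
Area = |261 + 402|/2 = 663/2 = 331.5000

331.5000 sq units


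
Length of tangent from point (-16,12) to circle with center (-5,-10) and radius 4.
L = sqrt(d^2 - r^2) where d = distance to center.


d = sqrt((-16+ 5)^2 + (12+ 10)^2) = sqrt(121+484) = 24.5967
L = sqrt(605.0000 - 16) = sqrt(589.0000) = 24.2693

24.2693


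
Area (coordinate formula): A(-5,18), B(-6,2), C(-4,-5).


-5*(2+ 5) = -35
-6*(-5-18) = 138
-4*(18-2) = -64
sum = 39
Area = |39|/2 = 19.5000

19.5000 sq units


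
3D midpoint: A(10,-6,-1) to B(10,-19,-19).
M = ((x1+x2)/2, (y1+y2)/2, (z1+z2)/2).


Mx = (10+10)/2 = 10.0000
My = (-6- 19)/2 = -12.5000
Mz = (-1- 19)/2 = -10.0000

M = (10.0000, -12.5000, -10.0000)
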